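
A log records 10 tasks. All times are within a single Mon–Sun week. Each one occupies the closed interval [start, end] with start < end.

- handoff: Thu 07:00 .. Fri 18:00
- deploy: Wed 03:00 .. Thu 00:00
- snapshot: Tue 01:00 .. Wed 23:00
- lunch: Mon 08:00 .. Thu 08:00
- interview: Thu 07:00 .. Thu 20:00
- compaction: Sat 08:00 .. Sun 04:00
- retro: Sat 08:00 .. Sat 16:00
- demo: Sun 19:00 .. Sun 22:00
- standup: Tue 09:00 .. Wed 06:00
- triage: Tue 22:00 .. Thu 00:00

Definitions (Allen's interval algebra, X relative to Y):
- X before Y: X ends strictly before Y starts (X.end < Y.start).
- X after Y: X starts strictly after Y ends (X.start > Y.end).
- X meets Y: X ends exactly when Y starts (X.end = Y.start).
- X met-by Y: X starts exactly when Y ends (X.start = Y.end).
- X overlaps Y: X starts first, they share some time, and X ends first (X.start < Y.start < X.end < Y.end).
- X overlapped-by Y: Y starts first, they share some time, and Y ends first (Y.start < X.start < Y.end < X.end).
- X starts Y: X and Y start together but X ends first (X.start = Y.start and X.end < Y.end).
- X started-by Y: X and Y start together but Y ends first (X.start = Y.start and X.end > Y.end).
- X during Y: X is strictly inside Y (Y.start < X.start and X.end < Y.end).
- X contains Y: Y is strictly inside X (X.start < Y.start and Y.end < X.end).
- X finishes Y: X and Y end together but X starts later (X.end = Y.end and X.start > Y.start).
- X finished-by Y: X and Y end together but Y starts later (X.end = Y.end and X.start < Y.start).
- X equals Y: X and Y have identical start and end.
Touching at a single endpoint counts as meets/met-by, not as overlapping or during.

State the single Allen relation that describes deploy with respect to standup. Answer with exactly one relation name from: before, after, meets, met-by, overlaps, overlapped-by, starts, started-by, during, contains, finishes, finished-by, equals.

overlapped-by

deploy = [Wed 03:00, Thu 00:00]; standup = [Tue 09:00, Wed 06:00].
Compare endpoints: deploy.start > standup.start, deploy.start < standup.end, deploy.end > standup.start, deploy.end > standup.end.
That pattern is 'overlapped-by'.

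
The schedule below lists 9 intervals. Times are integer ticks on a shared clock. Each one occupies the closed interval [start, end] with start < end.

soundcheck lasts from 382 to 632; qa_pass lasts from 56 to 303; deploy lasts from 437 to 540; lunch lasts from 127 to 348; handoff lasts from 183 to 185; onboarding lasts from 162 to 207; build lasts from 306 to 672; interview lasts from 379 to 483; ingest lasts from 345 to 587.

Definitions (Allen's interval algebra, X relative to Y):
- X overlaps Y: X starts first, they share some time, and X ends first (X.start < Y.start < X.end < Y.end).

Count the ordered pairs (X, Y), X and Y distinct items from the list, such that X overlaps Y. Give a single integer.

6

Checking all 72 ordered pairs for relation 'overlaps'; matching pairs in alphabetical order:
(ingest, soundcheck): ingest overlaps soundcheck ✓
(interview, deploy): interview overlaps deploy ✓
(interview, soundcheck): interview overlaps soundcheck ✓
(lunch, build): lunch overlaps build ✓
(lunch, ingest): lunch overlaps ingest ✓
(qa_pass, lunch): qa_pass overlaps lunch ✓
Count: 6.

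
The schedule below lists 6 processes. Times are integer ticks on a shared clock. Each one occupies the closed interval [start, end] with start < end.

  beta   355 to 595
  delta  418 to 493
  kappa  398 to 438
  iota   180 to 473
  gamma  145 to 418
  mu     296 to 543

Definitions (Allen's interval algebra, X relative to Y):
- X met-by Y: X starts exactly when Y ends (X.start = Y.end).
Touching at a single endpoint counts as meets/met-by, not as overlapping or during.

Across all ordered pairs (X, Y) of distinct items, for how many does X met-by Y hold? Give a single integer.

Checking all 30 ordered pairs for relation 'met-by'; matching pairs in alphabetical order:
(delta, gamma): delta met-by gamma ✓
Count: 1.

1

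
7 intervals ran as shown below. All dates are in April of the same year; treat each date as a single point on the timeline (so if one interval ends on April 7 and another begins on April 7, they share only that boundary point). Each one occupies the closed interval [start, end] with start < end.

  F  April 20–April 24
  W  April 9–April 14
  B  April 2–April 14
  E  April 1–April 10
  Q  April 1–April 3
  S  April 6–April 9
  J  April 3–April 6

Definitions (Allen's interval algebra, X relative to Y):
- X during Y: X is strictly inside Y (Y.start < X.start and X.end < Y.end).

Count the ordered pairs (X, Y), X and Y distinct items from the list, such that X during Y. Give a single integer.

4

Checking all 42 ordered pairs for relation 'during'; matching pairs in alphabetical order:
(J, B): J during B ✓
(J, E): J during E ✓
(S, B): S during B ✓
(S, E): S during E ✓
Count: 4.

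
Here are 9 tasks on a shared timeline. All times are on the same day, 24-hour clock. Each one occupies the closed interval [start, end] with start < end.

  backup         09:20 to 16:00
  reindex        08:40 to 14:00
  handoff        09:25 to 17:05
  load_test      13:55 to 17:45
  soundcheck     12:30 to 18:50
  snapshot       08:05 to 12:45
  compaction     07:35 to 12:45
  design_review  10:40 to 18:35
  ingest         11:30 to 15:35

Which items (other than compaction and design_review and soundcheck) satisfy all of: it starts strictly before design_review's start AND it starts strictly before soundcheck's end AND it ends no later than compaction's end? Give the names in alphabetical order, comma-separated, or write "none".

Conditions: its start is strictly before design_review's start (X.start < 10:40) AND its start is strictly before soundcheck's end (X.start < 18:50) AND its end is no later than compaction's end (X.end <= 12:45).
backup: start 09:20 < 10:40? ✓; start 09:20 < 18:50? ✓; end 16:00 <= 12:45? ✗ → no.
handoff: start 09:25 < 10:40? ✓; start 09:25 < 18:50? ✓; end 17:05 <= 12:45? ✗ → no.
ingest: start 11:30 < 10:40? ✗; start 11:30 < 18:50? ✓; end 15:35 <= 12:45? ✗ → no.
load_test: start 13:55 < 10:40? ✗; start 13:55 < 18:50? ✓; end 17:45 <= 12:45? ✗ → no.
reindex: start 08:40 < 10:40? ✓; start 08:40 < 18:50? ✓; end 14:00 <= 12:45? ✗ → no.
snapshot: start 08:05 < 10:40? ✓; start 08:05 < 18:50? ✓; end 12:45 <= 12:45? ✓ → yes.
Result: snapshot.

snapshot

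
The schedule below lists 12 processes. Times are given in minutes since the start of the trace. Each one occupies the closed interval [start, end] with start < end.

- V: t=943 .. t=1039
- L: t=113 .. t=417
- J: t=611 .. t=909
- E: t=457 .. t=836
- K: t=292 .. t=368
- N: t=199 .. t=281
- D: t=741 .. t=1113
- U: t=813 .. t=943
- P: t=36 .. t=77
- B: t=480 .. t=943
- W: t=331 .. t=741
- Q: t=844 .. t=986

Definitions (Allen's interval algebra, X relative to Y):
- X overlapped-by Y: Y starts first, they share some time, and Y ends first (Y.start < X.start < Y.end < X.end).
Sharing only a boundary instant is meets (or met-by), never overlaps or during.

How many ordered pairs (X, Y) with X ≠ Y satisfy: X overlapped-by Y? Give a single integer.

Checking all 132 ordered pairs for relation 'overlapped-by'; matching pairs in alphabetical order:
(B, E): B overlapped-by E ✓
(B, W): B overlapped-by W ✓
(D, B): D overlapped-by B ✓
(D, E): D overlapped-by E ✓
(D, J): D overlapped-by J ✓
(E, W): E overlapped-by W ✓
(J, E): J overlapped-by E ✓
(J, W): J overlapped-by W ✓
(Q, B): Q overlapped-by B ✓
(Q, J): Q overlapped-by J ✓
(Q, U): Q overlapped-by U ✓
(U, E): U overlapped-by E ✓
(U, J): U overlapped-by J ✓
(V, Q): V overlapped-by Q ✓
(W, K): W overlapped-by K ✓
(W, L): W overlapped-by L ✓
Count: 16.

16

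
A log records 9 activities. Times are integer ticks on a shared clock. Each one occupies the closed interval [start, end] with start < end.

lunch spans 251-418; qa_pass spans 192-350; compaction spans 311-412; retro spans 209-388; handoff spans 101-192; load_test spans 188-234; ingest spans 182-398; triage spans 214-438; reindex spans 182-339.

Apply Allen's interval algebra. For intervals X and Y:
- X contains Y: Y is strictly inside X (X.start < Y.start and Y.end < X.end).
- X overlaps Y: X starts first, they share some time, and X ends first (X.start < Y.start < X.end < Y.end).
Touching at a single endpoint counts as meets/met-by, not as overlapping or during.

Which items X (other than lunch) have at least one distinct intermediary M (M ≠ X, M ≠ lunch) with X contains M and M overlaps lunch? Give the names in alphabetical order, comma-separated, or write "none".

Target lunch = [251, 418].
Intermediaries M with M overlaps lunch: ingest, qa_pass, reindex, retro.
Via ingest — items with X contains ingest: none.
Via qa_pass — items with X contains qa_pass: ingest.
Via reindex — items with X contains reindex: none.
Via retro — items with X contains retro: ingest.
Union: ingest.

ingest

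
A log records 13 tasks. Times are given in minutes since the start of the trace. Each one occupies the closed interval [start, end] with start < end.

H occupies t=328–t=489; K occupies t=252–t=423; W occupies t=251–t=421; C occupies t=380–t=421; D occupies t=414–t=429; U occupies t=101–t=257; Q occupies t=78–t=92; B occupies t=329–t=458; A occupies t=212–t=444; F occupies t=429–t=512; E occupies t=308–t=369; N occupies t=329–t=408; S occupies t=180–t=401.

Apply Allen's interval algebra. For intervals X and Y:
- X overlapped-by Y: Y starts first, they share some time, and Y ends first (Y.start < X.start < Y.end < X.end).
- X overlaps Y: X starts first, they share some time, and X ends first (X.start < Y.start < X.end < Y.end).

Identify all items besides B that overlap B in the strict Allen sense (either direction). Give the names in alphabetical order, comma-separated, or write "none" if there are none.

Target B = [t=329, t=458].
A [t=212, t=444] → overlaps → yes.
C [t=380, t=421] → during → no.
D [t=414, t=429] → during → no.
E [t=308, t=369] → overlaps → yes.
F [t=429, t=512] → overlapped-by → yes.
H [t=328, t=489] → contains → no.
K [t=252, t=423] → overlaps → yes.
N [t=329, t=408] → starts → no.
Q [t=78, t=92] → before → no.
S [t=180, t=401] → overlaps → yes.
U [t=101, t=257] → before → no.
W [t=251, t=421] → overlaps → yes.
Result: A, E, F, K, S, W.

A, E, F, K, S, W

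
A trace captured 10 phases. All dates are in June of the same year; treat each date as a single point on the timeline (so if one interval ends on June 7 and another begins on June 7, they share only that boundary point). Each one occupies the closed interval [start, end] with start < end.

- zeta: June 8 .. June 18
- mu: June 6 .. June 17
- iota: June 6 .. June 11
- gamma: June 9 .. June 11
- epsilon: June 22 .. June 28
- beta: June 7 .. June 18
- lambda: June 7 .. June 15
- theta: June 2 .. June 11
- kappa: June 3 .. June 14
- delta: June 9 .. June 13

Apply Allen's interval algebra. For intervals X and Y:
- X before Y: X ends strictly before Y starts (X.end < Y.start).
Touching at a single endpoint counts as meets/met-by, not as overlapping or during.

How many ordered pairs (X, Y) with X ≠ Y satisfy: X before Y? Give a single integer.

9

Checking all 90 ordered pairs for relation 'before'; matching pairs in alphabetical order:
(beta, epsilon): beta before epsilon ✓
(delta, epsilon): delta before epsilon ✓
(gamma, epsilon): gamma before epsilon ✓
(iota, epsilon): iota before epsilon ✓
(kappa, epsilon): kappa before epsilon ✓
(lambda, epsilon): lambda before epsilon ✓
(mu, epsilon): mu before epsilon ✓
(theta, epsilon): theta before epsilon ✓
(zeta, epsilon): zeta before epsilon ✓
Count: 9.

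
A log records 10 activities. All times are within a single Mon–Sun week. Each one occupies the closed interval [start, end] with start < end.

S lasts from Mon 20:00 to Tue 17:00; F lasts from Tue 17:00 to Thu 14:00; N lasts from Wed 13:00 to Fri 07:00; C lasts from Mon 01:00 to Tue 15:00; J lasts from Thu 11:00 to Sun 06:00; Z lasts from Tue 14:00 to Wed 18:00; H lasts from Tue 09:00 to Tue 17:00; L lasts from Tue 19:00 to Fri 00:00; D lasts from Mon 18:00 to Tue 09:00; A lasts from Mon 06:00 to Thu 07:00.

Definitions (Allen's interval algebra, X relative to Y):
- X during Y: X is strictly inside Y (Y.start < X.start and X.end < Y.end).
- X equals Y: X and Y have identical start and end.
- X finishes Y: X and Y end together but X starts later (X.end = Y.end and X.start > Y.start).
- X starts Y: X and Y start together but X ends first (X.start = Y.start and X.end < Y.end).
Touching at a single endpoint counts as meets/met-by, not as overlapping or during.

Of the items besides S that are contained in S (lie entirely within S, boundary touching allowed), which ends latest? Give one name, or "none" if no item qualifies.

H

Target S = [Mon 20:00, Tue 17:00].
A [Mon 06:00, Thu 07:00] → contains → excluded.
C [Mon 01:00, Tue 15:00] → overlaps → excluded.
D [Mon 18:00, Tue 09:00] → overlaps → excluded.
F [Tue 17:00, Thu 14:00] → met-by → excluded.
H [Tue 09:00, Tue 17:00] → finishes → candidate.
J [Thu 11:00, Sun 06:00] → after → excluded.
L [Tue 19:00, Fri 00:00] → after → excluded.
N [Wed 13:00, Fri 07:00] → after → excluded.
Z [Tue 14:00, Wed 18:00] → overlapped-by → excluded.
Among candidates, latest end is Tue 17:00 → H.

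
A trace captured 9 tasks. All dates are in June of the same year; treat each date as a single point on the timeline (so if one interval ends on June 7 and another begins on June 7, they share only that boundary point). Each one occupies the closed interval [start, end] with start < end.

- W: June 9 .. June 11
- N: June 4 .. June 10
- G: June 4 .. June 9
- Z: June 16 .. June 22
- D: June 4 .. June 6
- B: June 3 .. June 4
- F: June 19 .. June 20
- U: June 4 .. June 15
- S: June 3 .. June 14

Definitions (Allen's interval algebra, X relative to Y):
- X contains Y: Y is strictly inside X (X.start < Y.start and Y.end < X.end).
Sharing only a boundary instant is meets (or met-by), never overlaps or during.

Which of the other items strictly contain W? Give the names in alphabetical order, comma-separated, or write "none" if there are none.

S, U

Target W = [June 9, June 11].
B [June 3, June 4] → before → no.
D [June 4, June 6] → before → no.
F [June 19, June 20] → after → no.
G [June 4, June 9] → meets → no.
N [June 4, June 10] → overlaps → no.
S [June 3, June 14] → contains → yes.
U [June 4, June 15] → contains → yes.
Z [June 16, June 22] → after → no.
Result: S, U.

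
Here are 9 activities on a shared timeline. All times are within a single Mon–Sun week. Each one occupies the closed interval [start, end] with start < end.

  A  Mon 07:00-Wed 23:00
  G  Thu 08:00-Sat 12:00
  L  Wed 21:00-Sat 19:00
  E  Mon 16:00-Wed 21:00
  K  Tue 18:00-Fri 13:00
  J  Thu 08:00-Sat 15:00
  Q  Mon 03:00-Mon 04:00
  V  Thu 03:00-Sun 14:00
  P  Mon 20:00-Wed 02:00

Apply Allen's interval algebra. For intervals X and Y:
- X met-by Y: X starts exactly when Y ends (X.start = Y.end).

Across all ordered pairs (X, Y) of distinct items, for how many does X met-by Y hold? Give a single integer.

1

Checking all 72 ordered pairs for relation 'met-by'; matching pairs in alphabetical order:
(L, E): L met-by E ✓
Count: 1.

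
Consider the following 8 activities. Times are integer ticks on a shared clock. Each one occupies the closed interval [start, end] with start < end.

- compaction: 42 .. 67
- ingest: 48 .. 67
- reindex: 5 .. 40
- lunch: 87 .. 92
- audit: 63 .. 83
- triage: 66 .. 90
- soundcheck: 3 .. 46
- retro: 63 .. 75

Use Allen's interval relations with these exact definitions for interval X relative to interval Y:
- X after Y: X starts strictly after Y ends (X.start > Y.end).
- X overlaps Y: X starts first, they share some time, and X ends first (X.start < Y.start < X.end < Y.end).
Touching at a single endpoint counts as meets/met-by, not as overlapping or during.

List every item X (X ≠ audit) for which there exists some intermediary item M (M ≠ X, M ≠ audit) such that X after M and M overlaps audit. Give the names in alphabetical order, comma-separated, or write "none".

lunch

Target audit = [63, 83].
Intermediaries M with M overlaps audit: compaction, ingest.
Via compaction — items with X after compaction: lunch.
Via ingest — items with X after ingest: lunch.
Union: lunch.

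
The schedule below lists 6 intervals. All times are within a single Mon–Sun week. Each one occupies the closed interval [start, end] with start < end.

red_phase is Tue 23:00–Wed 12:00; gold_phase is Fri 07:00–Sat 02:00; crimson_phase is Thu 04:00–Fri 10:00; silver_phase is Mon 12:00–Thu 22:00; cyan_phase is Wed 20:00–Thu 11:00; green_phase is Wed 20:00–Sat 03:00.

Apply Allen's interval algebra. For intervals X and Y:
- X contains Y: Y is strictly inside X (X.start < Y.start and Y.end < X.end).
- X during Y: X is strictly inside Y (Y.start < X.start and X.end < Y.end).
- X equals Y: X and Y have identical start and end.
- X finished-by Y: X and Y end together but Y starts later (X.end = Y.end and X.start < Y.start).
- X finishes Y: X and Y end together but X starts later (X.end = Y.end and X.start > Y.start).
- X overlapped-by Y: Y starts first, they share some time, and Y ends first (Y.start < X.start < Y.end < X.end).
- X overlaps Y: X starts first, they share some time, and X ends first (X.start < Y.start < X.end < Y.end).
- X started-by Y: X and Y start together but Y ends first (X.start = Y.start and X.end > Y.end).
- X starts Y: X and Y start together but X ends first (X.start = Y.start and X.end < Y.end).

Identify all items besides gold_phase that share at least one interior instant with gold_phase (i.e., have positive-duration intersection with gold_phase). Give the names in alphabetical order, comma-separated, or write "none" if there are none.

Target gold_phase = [Fri 07:00, Sat 02:00].
crimson_phase [Thu 04:00, Fri 10:00] → overlaps → yes.
cyan_phase [Wed 20:00, Thu 11:00] → before → no.
green_phase [Wed 20:00, Sat 03:00] → contains → yes.
red_phase [Tue 23:00, Wed 12:00] → before → no.
silver_phase [Mon 12:00, Thu 22:00] → before → no.
Result: crimson_phase, green_phase.

crimson_phase, green_phase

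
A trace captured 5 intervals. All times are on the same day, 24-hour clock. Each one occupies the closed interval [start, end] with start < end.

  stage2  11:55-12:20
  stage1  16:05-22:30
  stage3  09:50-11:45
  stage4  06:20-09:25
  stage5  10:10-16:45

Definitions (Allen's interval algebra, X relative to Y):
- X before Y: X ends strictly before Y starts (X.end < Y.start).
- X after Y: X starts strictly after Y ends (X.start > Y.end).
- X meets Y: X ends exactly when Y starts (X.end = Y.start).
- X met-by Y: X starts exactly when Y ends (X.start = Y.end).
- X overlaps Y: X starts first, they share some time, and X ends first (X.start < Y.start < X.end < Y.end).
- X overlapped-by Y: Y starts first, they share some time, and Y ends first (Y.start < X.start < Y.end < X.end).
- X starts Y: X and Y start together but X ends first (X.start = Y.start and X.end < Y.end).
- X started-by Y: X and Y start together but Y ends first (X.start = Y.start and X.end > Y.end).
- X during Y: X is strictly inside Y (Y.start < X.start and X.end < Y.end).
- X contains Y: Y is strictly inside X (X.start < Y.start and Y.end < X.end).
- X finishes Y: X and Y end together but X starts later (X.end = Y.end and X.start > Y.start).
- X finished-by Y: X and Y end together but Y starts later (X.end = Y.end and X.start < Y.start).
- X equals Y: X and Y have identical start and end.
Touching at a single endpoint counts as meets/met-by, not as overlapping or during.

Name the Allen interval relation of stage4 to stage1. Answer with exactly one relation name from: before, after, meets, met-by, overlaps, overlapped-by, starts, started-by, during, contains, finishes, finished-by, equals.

stage4 = [06:20, 09:25]; stage1 = [16:05, 22:30].
Compare endpoints: stage4.start < stage1.start, stage4.start < stage1.end, stage4.end < stage1.start, stage4.end < stage1.end.
That pattern is 'before'.

before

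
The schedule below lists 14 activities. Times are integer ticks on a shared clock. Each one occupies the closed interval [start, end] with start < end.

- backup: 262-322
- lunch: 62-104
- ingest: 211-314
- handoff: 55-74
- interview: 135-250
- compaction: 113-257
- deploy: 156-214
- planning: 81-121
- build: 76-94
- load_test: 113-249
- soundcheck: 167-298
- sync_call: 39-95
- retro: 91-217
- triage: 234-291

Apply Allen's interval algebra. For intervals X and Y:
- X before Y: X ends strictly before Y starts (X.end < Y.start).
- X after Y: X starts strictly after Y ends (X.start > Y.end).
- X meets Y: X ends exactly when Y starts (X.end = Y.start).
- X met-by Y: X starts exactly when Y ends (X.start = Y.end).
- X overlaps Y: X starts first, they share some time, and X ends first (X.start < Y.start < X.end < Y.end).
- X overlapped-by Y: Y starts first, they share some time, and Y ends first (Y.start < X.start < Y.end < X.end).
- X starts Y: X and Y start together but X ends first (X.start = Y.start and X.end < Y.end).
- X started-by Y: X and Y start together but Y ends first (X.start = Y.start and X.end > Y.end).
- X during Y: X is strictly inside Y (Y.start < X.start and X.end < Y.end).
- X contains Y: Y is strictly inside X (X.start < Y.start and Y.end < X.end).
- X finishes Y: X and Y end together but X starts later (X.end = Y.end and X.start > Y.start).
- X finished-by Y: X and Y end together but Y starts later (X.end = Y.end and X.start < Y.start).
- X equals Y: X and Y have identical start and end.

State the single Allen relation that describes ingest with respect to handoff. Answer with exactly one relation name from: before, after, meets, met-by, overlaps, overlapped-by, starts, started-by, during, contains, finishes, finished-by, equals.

ingest = [211, 314]; handoff = [55, 74].
Compare endpoints: ingest.start > handoff.start, ingest.start > handoff.end, ingest.end > handoff.start, ingest.end > handoff.end.
That pattern is 'after'.

after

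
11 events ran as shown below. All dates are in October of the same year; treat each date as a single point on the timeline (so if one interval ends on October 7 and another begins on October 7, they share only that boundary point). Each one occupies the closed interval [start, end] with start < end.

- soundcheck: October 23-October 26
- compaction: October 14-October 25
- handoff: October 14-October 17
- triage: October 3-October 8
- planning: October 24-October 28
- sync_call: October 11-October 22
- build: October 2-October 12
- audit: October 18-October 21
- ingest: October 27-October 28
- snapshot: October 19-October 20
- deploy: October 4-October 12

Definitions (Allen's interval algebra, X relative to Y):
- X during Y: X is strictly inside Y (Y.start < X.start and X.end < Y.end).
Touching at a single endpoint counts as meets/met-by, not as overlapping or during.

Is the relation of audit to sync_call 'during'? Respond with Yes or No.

audit = [October 18, October 21], sync_call = [October 11, October 22].
Actual relation of audit to sync_call: during.
Asked whether 'during' holds → Yes.

Yes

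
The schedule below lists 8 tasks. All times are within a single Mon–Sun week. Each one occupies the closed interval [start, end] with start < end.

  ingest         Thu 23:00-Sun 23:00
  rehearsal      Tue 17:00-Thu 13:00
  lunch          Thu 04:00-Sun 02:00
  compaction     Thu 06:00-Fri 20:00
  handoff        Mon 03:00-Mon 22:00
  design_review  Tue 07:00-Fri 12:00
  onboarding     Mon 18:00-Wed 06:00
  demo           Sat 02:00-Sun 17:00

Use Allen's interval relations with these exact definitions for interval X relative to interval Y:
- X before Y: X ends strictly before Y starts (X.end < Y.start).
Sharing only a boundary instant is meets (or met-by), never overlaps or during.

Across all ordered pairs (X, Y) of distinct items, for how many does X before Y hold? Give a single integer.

14

Checking all 56 ordered pairs for relation 'before'; matching pairs in alphabetical order:
(compaction, demo): compaction before demo ✓
(design_review, demo): design_review before demo ✓
(handoff, compaction): handoff before compaction ✓
(handoff, demo): handoff before demo ✓
(handoff, design_review): handoff before design_review ✓
(handoff, ingest): handoff before ingest ✓
(handoff, lunch): handoff before lunch ✓
(handoff, rehearsal): handoff before rehearsal ✓
(onboarding, compaction): onboarding before compaction ✓
(onboarding, demo): onboarding before demo ✓
(onboarding, ingest): onboarding before ingest ✓
(onboarding, lunch): onboarding before lunch ✓
(rehearsal, demo): rehearsal before demo ✓
(rehearsal, ingest): rehearsal before ingest ✓
Count: 14.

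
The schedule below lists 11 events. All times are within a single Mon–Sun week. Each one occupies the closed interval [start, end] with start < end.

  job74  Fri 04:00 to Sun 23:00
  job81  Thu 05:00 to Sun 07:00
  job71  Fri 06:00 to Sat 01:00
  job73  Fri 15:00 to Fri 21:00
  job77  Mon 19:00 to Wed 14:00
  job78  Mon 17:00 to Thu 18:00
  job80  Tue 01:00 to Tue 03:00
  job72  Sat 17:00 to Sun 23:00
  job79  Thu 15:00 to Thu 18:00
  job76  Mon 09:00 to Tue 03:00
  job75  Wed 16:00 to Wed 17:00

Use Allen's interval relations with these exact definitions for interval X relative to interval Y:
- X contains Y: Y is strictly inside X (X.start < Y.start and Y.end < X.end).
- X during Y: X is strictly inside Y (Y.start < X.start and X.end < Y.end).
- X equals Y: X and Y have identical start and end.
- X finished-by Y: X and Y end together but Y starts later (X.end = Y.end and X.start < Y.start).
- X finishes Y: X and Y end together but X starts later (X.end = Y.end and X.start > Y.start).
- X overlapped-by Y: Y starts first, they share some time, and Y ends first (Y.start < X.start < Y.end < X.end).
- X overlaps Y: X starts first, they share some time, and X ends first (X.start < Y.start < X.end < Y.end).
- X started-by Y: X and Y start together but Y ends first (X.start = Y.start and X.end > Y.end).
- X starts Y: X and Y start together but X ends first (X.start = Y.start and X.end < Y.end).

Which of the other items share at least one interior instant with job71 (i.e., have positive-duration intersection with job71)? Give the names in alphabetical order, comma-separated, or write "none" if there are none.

job73, job74, job81

Target job71 = [Fri 06:00, Sat 01:00].
job72 [Sat 17:00, Sun 23:00] → after → no.
job73 [Fri 15:00, Fri 21:00] → during → yes.
job74 [Fri 04:00, Sun 23:00] → contains → yes.
job75 [Wed 16:00, Wed 17:00] → before → no.
job76 [Mon 09:00, Tue 03:00] → before → no.
job77 [Mon 19:00, Wed 14:00] → before → no.
job78 [Mon 17:00, Thu 18:00] → before → no.
job79 [Thu 15:00, Thu 18:00] → before → no.
job80 [Tue 01:00, Tue 03:00] → before → no.
job81 [Thu 05:00, Sun 07:00] → contains → yes.
Result: job73, job74, job81.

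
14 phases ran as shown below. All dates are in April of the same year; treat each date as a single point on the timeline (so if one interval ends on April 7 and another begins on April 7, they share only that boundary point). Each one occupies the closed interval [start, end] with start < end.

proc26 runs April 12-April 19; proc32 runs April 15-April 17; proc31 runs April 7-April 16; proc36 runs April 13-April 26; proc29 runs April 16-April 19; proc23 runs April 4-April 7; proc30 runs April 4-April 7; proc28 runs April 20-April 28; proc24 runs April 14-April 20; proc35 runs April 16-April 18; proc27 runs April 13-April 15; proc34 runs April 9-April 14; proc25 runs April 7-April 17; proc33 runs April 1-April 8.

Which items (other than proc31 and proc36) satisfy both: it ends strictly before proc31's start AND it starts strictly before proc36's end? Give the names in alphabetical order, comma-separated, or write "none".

Conditions: its end is strictly before proc31's start (X.end < April 7) AND its start is strictly before proc36's end (X.start < April 26).
proc23: end April 7 < April 7? ✗; start April 4 < April 26? ✓ → no.
proc24: end April 20 < April 7? ✗; start April 14 < April 26? ✓ → no.
proc25: end April 17 < April 7? ✗; start April 7 < April 26? ✓ → no.
proc26: end April 19 < April 7? ✗; start April 12 < April 26? ✓ → no.
proc27: end April 15 < April 7? ✗; start April 13 < April 26? ✓ → no.
proc28: end April 28 < April 7? ✗; start April 20 < April 26? ✓ → no.
proc29: end April 19 < April 7? ✗; start April 16 < April 26? ✓ → no.
proc30: end April 7 < April 7? ✗; start April 4 < April 26? ✓ → no.
proc32: end April 17 < April 7? ✗; start April 15 < April 26? ✓ → no.
proc33: end April 8 < April 7? ✗; start April 1 < April 26? ✓ → no.
proc34: end April 14 < April 7? ✗; start April 9 < April 26? ✓ → no.
proc35: end April 18 < April 7? ✗; start April 16 < April 26? ✓ → no.
Result: none.

none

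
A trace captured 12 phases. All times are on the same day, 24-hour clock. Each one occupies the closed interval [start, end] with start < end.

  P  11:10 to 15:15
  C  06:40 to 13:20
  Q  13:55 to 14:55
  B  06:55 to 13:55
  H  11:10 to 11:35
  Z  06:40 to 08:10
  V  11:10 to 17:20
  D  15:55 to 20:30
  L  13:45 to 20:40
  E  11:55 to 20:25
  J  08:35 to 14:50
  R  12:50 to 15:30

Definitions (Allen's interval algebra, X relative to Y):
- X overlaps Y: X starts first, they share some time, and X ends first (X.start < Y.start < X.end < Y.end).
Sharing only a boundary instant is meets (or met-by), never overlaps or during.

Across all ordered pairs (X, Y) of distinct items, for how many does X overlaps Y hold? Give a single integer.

28

Checking all 132 ordered pairs for relation 'overlaps'; matching pairs in alphabetical order:
(B, E): B overlaps E ✓
(B, J): B overlaps J ✓
(B, L): B overlaps L ✓
(B, P): B overlaps P ✓
(B, R): B overlaps R ✓
(B, V): B overlaps V ✓
(C, B): C overlaps B ✓
(C, E): C overlaps E ✓
(C, J): C overlaps J ✓
(C, P): C overlaps P ✓
(C, R): C overlaps R ✓
(C, V): C overlaps V ✓
(E, D): E overlaps D ✓
(E, L): E overlaps L ✓
(J, E): J overlaps E ✓
(J, L): J overlaps L ✓
(J, P): J overlaps P ✓
(J, Q): J overlaps Q ✓
(J, R): J overlaps R ✓
(J, V): J overlaps V ✓
(P, E): P overlaps E ✓
(P, L): P overlaps L ✓
(P, R): P overlaps R ✓
(R, L): R overlaps L ✓
... plus 4 further pairs not listed.
Count: 28.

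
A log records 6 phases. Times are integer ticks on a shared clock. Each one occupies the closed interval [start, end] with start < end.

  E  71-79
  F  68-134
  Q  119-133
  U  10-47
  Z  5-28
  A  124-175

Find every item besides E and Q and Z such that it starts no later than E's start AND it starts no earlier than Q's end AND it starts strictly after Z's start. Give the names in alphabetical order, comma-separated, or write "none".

none

Conditions: its start is no later than E's start (X.start <= 71) AND its start is no earlier than Q's end (X.start >= 133) AND its start is strictly after Z's start (X.start > 5).
A: start 124 <= 71? ✗; start 124 >= 133? ✗; start 124 > 5? ✓ → no.
F: start 68 <= 71? ✓; start 68 >= 133? ✗; start 68 > 5? ✓ → no.
U: start 10 <= 71? ✓; start 10 >= 133? ✗; start 10 > 5? ✓ → no.
Result: none.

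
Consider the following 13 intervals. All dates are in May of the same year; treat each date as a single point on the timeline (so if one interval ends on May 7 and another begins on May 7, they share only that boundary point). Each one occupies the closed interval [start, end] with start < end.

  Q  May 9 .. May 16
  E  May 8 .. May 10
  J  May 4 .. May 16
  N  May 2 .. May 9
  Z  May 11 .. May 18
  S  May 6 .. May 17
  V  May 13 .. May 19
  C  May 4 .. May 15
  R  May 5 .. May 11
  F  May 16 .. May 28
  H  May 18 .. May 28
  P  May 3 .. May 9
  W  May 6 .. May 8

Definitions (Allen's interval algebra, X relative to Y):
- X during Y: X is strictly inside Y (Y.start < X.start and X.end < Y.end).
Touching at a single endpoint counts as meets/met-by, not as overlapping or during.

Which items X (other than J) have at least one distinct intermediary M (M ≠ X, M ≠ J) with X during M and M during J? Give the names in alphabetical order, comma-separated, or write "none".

E, W

Target J = [May 4, May 16].
Intermediaries M with M during J: E, R, W.
Via E — items with X during E: none.
Via R — items with X during R: E, W.
Via W — items with X during W: none.
Union: E, W.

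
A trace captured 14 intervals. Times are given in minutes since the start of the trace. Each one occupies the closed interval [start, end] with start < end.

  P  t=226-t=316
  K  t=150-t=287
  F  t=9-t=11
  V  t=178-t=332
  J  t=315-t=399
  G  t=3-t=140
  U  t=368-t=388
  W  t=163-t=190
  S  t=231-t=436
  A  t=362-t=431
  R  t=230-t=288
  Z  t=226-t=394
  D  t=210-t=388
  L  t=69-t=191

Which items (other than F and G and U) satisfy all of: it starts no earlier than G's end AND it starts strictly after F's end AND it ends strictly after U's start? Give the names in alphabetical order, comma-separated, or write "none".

Conditions: its start is no earlier than G's end (X.start >= t=140) AND its start is strictly after F's end (X.start > t=11) AND its end is strictly after U's start (X.end > t=368).
A: start t=362 >= t=140? ✓; start t=362 > t=11? ✓; end t=431 > t=368? ✓ → yes.
D: start t=210 >= t=140? ✓; start t=210 > t=11? ✓; end t=388 > t=368? ✓ → yes.
J: start t=315 >= t=140? ✓; start t=315 > t=11? ✓; end t=399 > t=368? ✓ → yes.
K: start t=150 >= t=140? ✓; start t=150 > t=11? ✓; end t=287 > t=368? ✗ → no.
L: start t=69 >= t=140? ✗; start t=69 > t=11? ✓; end t=191 > t=368? ✗ → no.
P: start t=226 >= t=140? ✓; start t=226 > t=11? ✓; end t=316 > t=368? ✗ → no.
R: start t=230 >= t=140? ✓; start t=230 > t=11? ✓; end t=288 > t=368? ✗ → no.
S: start t=231 >= t=140? ✓; start t=231 > t=11? ✓; end t=436 > t=368? ✓ → yes.
V: start t=178 >= t=140? ✓; start t=178 > t=11? ✓; end t=332 > t=368? ✗ → no.
W: start t=163 >= t=140? ✓; start t=163 > t=11? ✓; end t=190 > t=368? ✗ → no.
Z: start t=226 >= t=140? ✓; start t=226 > t=11? ✓; end t=394 > t=368? ✓ → yes.
Result: A, D, J, S, Z.

A, D, J, S, Z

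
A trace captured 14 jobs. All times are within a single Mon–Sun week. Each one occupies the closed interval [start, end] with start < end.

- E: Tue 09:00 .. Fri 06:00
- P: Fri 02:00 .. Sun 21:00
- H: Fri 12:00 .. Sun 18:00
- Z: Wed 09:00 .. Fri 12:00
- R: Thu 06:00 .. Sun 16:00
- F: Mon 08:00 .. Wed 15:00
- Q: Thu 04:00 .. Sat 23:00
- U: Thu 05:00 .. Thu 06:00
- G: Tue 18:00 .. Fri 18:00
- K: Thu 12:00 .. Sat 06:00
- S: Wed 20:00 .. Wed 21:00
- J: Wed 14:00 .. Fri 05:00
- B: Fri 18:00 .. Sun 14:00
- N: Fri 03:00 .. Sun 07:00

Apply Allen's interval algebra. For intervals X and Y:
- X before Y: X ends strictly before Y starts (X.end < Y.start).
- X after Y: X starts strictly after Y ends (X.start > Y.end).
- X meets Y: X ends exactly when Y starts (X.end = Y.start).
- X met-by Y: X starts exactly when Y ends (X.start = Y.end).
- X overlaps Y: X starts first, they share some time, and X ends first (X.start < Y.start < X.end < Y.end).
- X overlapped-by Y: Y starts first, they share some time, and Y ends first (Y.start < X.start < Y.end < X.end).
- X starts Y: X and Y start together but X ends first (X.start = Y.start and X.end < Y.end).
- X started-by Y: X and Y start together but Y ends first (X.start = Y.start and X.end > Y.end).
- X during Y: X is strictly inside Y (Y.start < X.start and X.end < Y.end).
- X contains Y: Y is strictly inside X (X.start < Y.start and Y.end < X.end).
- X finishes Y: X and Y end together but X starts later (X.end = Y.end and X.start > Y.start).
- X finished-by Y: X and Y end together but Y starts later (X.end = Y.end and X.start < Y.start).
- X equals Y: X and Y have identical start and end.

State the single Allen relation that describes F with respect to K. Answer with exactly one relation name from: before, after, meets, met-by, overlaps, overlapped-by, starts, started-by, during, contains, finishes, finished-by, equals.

before

F = [Mon 08:00, Wed 15:00]; K = [Thu 12:00, Sat 06:00].
Compare endpoints: F.start < K.start, F.start < K.end, F.end < K.start, F.end < K.end.
That pattern is 'before'.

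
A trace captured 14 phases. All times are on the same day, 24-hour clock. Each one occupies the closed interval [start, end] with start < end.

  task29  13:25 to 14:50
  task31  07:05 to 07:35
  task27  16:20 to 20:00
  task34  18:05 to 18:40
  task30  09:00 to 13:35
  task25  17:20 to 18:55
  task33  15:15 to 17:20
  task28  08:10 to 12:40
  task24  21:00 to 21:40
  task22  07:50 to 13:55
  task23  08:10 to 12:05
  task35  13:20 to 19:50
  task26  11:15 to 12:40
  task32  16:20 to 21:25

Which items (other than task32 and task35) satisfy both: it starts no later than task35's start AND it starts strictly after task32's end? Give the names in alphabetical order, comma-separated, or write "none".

Conditions: its start is no later than task35's start (X.start <= 13:20) AND its start is strictly after task32's end (X.start > 21:25).
task22: start 07:50 <= 13:20? ✓; start 07:50 > 21:25? ✗ → no.
task23: start 08:10 <= 13:20? ✓; start 08:10 > 21:25? ✗ → no.
task24: start 21:00 <= 13:20? ✗; start 21:00 > 21:25? ✗ → no.
task25: start 17:20 <= 13:20? ✗; start 17:20 > 21:25? ✗ → no.
task26: start 11:15 <= 13:20? ✓; start 11:15 > 21:25? ✗ → no.
task27: start 16:20 <= 13:20? ✗; start 16:20 > 21:25? ✗ → no.
task28: start 08:10 <= 13:20? ✓; start 08:10 > 21:25? ✗ → no.
task29: start 13:25 <= 13:20? ✗; start 13:25 > 21:25? ✗ → no.
task30: start 09:00 <= 13:20? ✓; start 09:00 > 21:25? ✗ → no.
task31: start 07:05 <= 13:20? ✓; start 07:05 > 21:25? ✗ → no.
task33: start 15:15 <= 13:20? ✗; start 15:15 > 21:25? ✗ → no.
task34: start 18:05 <= 13:20? ✗; start 18:05 > 21:25? ✗ → no.
Result: none.

none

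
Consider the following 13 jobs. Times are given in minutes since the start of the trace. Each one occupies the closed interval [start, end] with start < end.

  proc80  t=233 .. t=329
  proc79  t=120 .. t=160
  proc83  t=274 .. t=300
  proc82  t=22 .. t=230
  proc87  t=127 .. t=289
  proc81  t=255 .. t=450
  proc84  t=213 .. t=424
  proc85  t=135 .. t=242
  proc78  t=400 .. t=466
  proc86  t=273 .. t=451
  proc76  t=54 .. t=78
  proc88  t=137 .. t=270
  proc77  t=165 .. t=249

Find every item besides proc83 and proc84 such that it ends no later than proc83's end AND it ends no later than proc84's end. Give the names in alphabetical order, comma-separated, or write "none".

Conditions: its end is no later than proc83's end (X.end <= t=300) AND its end is no later than proc84's end (X.end <= t=424).
proc76: end t=78 <= t=300? ✓; end t=78 <= t=424? ✓ → yes.
proc77: end t=249 <= t=300? ✓; end t=249 <= t=424? ✓ → yes.
proc78: end t=466 <= t=300? ✗; end t=466 <= t=424? ✗ → no.
proc79: end t=160 <= t=300? ✓; end t=160 <= t=424? ✓ → yes.
proc80: end t=329 <= t=300? ✗; end t=329 <= t=424? ✓ → no.
proc81: end t=450 <= t=300? ✗; end t=450 <= t=424? ✗ → no.
proc82: end t=230 <= t=300? ✓; end t=230 <= t=424? ✓ → yes.
proc85: end t=242 <= t=300? ✓; end t=242 <= t=424? ✓ → yes.
proc86: end t=451 <= t=300? ✗; end t=451 <= t=424? ✗ → no.
proc87: end t=289 <= t=300? ✓; end t=289 <= t=424? ✓ → yes.
proc88: end t=270 <= t=300? ✓; end t=270 <= t=424? ✓ → yes.
Result: proc76, proc77, proc79, proc82, proc85, proc87, proc88.

proc76, proc77, proc79, proc82, proc85, proc87, proc88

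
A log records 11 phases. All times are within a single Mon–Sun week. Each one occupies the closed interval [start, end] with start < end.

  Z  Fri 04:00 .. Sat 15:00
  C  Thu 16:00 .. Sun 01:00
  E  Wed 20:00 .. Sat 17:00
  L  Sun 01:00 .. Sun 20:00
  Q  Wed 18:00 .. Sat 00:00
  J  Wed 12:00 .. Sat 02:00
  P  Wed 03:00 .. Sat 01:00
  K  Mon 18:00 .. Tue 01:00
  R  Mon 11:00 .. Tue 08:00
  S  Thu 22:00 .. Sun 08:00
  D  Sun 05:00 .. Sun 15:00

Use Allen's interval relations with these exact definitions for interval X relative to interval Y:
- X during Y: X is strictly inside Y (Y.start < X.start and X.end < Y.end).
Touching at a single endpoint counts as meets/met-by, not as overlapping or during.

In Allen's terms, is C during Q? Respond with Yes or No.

No

C = [Thu 16:00, Sun 01:00], Q = [Wed 18:00, Sat 00:00].
Actual relation of C to Q: overlapped-by.
Asked whether 'during' holds → No.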